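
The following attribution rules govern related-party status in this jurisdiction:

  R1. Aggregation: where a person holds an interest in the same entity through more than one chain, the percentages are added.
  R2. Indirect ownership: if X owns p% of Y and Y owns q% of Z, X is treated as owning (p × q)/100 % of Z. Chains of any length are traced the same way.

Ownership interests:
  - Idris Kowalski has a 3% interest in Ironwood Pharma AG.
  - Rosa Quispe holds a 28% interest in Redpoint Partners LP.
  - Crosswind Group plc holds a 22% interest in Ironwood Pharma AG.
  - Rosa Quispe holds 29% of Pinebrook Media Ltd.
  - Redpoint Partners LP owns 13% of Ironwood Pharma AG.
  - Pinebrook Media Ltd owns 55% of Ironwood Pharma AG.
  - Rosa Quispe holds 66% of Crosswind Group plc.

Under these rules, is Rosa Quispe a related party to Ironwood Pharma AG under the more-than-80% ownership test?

Chain via Redpoint Partners LP (R2): 28% × 13% = 3.64% of Ironwood Pharma AG.
Chain via Pinebrook Media Ltd (R2): 29% × 55% = 15.95% of Ironwood Pharma AG.
Chain via Crosswind Group plc (R2): 66% × 22% = 14.52% of Ironwood Pharma AG.
Aggregating (R1): 3.64% + 15.95% + 14.52% = 34.11%.
34.11% does not exceed the 80% threshold, so Rosa is not a related party to Ironwood Pharma AG.

No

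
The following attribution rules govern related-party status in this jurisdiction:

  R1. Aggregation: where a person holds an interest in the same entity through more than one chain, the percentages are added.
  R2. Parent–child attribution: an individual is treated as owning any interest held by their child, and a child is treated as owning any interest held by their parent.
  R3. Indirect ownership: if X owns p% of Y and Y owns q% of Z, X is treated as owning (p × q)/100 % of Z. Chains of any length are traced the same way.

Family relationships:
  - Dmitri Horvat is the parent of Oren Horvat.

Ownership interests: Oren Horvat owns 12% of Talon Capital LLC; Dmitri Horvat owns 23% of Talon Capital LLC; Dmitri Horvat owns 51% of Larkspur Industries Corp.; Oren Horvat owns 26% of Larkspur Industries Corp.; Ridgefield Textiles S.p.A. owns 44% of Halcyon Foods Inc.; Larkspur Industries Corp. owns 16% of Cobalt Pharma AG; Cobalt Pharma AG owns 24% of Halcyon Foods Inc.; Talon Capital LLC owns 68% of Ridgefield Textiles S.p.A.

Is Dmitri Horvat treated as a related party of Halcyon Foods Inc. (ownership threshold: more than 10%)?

By parent–child attribution (R2), Dmitri Horvat is treated as also owning Oren Horvat's interest in Talon Capital LLC, giving 23% + 12% = 35%.
By parent–child attribution (R2), Dmitri Horvat is treated as also owning Oren Horvat's interest in Larkspur Industries Corp, giving 51% + 26% = 77%.
Chain via Talon Capital LLC → Ridgefield Textiles S.p.A. (R3): 35% × 68% × 44% = 10.472% of Halcyon Foods Inc.
Chain via Larkspur Industries Corp. → Cobalt Pharma AG (R3): 77% × 16% × 24% = 2.9568% of Halcyon Foods Inc.
Aggregating (R1): 10.472% + 2.9568% = 13.4288%.
13.4288% exceeds the 10% threshold, so Dmitri is a related party to Halcyon Foods Inc.

Yes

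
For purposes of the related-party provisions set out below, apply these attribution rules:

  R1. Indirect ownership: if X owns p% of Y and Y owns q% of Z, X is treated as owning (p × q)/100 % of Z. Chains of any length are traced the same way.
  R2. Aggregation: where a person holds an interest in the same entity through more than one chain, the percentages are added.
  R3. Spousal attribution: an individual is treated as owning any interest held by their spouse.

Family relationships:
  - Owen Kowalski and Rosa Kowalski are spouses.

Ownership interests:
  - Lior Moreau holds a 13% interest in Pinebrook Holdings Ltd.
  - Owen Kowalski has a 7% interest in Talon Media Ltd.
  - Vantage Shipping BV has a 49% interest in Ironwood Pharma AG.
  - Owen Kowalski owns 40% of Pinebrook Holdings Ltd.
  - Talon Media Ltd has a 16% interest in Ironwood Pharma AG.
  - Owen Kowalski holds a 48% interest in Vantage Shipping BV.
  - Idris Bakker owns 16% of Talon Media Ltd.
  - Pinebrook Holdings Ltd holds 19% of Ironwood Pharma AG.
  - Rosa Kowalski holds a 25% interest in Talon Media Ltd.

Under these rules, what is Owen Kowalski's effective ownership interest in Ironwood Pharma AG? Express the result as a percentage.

By spousal attribution (R3), Owen Kowalski is treated as also owning Rosa Kowalski's interest in Talon Media Ltd, giving 7% + 25% = 32%.
Chain via Pinebrook Holdings Ltd (R1): 40% × 19% = 7.6% of Ironwood Pharma AG.
Chain via Talon Media Ltd (R1): 32% × 16% = 5.12% of Ironwood Pharma AG.
Chain via Vantage Shipping BV (R1): 48% × 49% = 23.52% of Ironwood Pharma AG.
Aggregating (R2): 7.6% + 5.12% + 23.52% = 36.24%.

36.24%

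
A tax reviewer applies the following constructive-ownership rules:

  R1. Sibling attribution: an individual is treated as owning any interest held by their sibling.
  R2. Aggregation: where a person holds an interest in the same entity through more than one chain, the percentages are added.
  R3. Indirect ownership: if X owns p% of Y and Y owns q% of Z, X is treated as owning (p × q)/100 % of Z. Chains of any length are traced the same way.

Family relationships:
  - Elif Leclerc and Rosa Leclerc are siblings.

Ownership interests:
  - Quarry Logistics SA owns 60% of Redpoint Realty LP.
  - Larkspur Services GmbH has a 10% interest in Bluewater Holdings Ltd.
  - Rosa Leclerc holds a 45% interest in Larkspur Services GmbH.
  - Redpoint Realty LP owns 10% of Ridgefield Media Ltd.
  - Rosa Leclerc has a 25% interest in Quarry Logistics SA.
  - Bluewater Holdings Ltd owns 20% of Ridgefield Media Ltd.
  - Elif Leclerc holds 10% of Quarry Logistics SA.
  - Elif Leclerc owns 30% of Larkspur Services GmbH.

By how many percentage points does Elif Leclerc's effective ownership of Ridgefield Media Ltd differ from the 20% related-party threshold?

16.4

By sibling attribution (R1), Elif Leclerc is treated as also owning Rosa Leclerc's interest in Quarry Logistics SA, giving 10% + 25% = 35%.
By sibling attribution (R1), Elif Leclerc is treated as also owning Rosa Leclerc's interest in Larkspur Services GmbH, giving 30% + 45% = 75%.
Chain via Quarry Logistics SA → Redpoint Realty LP (R3): 35% × 60% × 10% = 2.1% of Ridgefield Media Ltd.
Chain via Larkspur Services GmbH → Bluewater Holdings Ltd (R3): 75% × 10% × 20% = 1.5% of Ridgefield Media Ltd.
Aggregating (R2): 2.1% + 1.5% = 3.6%.
3.6% falls short of the 20% threshold by 16.4 percentage points.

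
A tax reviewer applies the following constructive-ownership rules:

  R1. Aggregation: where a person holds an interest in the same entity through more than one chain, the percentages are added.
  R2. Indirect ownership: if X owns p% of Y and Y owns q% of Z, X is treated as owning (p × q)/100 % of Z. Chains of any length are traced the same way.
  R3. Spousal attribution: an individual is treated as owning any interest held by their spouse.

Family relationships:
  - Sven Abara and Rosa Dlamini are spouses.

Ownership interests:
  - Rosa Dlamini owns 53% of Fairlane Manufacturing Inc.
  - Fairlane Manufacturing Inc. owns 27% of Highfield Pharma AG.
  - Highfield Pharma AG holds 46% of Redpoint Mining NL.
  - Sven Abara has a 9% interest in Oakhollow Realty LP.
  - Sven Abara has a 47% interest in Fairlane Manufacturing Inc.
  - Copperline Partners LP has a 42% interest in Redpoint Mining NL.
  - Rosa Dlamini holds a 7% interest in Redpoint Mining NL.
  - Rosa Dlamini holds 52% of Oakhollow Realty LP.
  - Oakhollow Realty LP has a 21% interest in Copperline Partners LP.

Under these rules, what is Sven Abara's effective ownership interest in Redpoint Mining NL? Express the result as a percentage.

24.8002%

By spousal attribution (R3), Sven Abara is treated as also owning Rosa Dlamini's interest in Oakhollow Realty LP, giving 9% + 52% = 61%.
By spousal attribution (R3), Sven Abara is treated as also owning Rosa Dlamini's interest in Fairlane Manufacturing Inc, giving 47% + 53% = 100%.
By spousal attribution (R3), Sven Abara is treated as owning Rosa Dlamini's 7% interest in Redpoint Mining NL.
Chain via Oakhollow Realty LP → Copperline Partners LP (R2): 61% × 21% × 42% = 5.3802% of Redpoint Mining NL.
Chain via Fairlane Manufacturing Inc. → Highfield Pharma AG (R2): 100% × 27% × 46% = 12.42% of Redpoint Mining NL.
Direct interest in Redpoint Mining NL: 7%.
Aggregating (R1): 5.3802% + 12.42% + 7% = 24.8002%.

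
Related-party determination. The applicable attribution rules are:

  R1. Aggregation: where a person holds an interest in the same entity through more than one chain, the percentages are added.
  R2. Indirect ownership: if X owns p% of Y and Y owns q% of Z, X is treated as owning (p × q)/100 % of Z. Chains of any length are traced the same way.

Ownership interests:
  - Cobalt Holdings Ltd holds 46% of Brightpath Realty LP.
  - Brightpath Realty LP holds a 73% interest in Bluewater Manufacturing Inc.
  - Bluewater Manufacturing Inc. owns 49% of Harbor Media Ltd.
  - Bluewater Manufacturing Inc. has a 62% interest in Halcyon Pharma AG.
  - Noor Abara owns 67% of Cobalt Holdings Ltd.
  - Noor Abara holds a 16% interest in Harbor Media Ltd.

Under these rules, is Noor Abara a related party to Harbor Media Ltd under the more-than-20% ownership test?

Yes

Chain via Cobalt Holdings Ltd → Brightpath Realty LP → Bluewater Manufacturing Inc. (R2): 67% × 46% × 73% × 49% = 11.024314% of Harbor Media Ltd.
Direct interest in Harbor Media Ltd: 16%.
Aggregating (R1): 11.024314% + 16% = 27.024314%.
27.024314% exceeds the 20% threshold, so Noor is a related party to Harbor Media Ltd.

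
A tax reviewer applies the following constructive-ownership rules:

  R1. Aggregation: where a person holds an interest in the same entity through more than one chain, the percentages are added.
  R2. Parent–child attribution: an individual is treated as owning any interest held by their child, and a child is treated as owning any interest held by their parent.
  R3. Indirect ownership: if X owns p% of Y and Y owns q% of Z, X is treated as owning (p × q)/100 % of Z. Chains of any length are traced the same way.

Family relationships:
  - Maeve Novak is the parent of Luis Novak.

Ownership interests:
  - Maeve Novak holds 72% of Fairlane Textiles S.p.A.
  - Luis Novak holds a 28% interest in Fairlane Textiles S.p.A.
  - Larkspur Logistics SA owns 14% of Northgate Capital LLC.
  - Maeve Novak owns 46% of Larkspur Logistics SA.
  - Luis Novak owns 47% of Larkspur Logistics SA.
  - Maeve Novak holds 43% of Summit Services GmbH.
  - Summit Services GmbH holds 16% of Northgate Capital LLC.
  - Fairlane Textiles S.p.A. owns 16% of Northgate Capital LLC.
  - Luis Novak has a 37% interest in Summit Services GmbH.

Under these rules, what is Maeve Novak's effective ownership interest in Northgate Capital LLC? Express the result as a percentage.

41.82%

By parent–child attribution (R2), Maeve Novak is treated as also owning Luis Novak's interest in Larkspur Logistics SA, giving 46% + 47% = 93%.
By parent–child attribution (R2), Maeve Novak is treated as also owning Luis Novak's interest in Summit Services GmbH, giving 43% + 37% = 80%.
By parent–child attribution (R2), Maeve Novak is treated as also owning Luis Novak's interest in Fairlane Textiles S.p.A, giving 72% + 28% = 100%.
Chain via Larkspur Logistics SA (R3): 93% × 14% = 13.02% of Northgate Capital LLC.
Chain via Summit Services GmbH (R3): 80% × 16% = 12.8% of Northgate Capital LLC.
Chain via Fairlane Textiles S.p.A. (R3): 100% × 16% = 16% of Northgate Capital LLC.
Aggregating (R1): 13.02% + 12.8% + 16% = 41.82%.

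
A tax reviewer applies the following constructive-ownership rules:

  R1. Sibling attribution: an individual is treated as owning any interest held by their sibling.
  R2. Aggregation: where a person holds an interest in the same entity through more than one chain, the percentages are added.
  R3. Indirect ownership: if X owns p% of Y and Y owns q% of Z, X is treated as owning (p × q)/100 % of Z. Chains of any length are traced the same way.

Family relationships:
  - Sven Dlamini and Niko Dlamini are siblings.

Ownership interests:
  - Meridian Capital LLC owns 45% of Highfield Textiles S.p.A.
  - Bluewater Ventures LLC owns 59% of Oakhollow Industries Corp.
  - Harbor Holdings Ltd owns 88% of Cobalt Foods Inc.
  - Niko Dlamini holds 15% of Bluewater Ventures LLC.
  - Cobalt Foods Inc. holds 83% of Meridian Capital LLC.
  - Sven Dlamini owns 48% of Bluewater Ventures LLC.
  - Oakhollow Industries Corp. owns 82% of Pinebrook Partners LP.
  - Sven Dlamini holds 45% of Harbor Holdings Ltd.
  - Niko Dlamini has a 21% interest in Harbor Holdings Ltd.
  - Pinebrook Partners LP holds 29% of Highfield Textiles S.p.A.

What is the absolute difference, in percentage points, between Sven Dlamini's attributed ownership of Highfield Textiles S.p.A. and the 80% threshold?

49.468094

By sibling attribution (R1), Sven Dlamini is treated as also owning Niko Dlamini's interest in Harbor Holdings Ltd, giving 45% + 21% = 66%.
By sibling attribution (R1), Sven Dlamini is treated as also owning Niko Dlamini's interest in Bluewater Ventures LLC, giving 48% + 15% = 63%.
Chain via Harbor Holdings Ltd → Cobalt Foods Inc. → Meridian Capital LLC (R3): 66% × 88% × 83% × 45% = 21.69288% of Highfield Textiles S.p.A.
Chain via Bluewater Ventures LLC → Oakhollow Industries Corp. → Pinebrook Partners LP (R3): 63% × 59% × 82% × 29% = 8.839026% of Highfield Textiles S.p.A.
Aggregating (R2): 21.69288% + 8.839026% = 30.531906%.
30.531906% falls short of the 80% threshold by 49.468094 percentage points.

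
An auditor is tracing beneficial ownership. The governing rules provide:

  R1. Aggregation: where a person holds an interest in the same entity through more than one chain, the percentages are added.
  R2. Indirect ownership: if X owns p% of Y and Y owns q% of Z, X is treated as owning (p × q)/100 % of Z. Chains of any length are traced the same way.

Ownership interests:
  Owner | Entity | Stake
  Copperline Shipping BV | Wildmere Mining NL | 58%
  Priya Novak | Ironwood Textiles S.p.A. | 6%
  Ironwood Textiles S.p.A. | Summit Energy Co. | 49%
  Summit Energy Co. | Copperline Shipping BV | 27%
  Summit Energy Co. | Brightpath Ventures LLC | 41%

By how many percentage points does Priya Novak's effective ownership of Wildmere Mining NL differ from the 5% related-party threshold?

4.539596

Chain via Ironwood Textiles S.p.A. → Summit Energy Co. → Copperline Shipping BV (R2): 6% × 49% × 27% × 58% = 0.460404% of Wildmere Mining NL.
0.460404% falls short of the 5% threshold by 4.539596 percentage points.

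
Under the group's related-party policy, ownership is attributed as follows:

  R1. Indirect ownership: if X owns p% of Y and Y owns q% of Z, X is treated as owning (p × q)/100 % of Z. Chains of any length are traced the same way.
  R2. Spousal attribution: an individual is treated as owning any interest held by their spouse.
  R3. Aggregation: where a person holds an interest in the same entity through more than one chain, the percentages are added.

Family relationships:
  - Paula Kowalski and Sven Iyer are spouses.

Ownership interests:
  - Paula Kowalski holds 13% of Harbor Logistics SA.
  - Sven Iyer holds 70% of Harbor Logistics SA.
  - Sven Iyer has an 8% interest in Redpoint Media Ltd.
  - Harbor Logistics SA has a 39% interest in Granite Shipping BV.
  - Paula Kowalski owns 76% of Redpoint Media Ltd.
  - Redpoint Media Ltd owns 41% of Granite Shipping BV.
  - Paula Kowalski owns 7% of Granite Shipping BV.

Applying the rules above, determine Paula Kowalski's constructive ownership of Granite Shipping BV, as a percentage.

By spousal attribution (R2), Paula Kowalski is treated as also owning Sven Iyer's interest in Harbor Logistics SA, giving 13% + 70% = 83%.
By spousal attribution (R2), Paula Kowalski is treated as also owning Sven Iyer's interest in Redpoint Media Ltd, giving 76% + 8% = 84%.
Chain via Harbor Logistics SA (R1): 83% × 39% = 32.37% of Granite Shipping BV.
Chain via Redpoint Media Ltd (R1): 84% × 41% = 34.44% of Granite Shipping BV.
Direct interest in Granite Shipping BV: 7%.
Aggregating (R3): 32.37% + 34.44% + 7% = 73.81%.

73.81%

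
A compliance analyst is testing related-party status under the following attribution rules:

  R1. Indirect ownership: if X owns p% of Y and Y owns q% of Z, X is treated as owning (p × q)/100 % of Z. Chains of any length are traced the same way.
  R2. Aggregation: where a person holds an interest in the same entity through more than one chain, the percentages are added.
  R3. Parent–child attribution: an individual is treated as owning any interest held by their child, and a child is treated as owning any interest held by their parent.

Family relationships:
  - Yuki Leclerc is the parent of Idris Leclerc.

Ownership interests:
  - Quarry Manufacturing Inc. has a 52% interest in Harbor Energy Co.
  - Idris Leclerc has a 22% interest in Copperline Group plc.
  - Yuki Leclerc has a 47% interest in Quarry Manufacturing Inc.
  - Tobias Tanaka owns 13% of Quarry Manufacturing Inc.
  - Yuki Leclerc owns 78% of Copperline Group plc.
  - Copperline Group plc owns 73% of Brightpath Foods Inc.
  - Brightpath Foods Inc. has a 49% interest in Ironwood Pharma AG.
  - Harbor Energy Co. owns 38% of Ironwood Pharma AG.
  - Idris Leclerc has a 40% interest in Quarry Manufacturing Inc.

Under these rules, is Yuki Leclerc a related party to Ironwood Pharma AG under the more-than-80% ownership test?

No

By parent–child attribution (R3), Yuki Leclerc is treated as also owning Idris Leclerc's interest in Copperline Group plc, giving 78% + 22% = 100%.
By parent–child attribution (R3), Yuki Leclerc is treated as also owning Idris Leclerc's interest in Quarry Manufacturing Inc, giving 47% + 40% = 87%.
Chain via Copperline Group plc → Brightpath Foods Inc. (R1): 100% × 73% × 49% = 35.77% of Ironwood Pharma AG.
Chain via Quarry Manufacturing Inc. → Harbor Energy Co. (R1): 87% × 52% × 38% = 17.1912% of Ironwood Pharma AG.
Aggregating (R2): 35.77% + 17.1912% = 52.9612%.
52.9612% does not exceed the 80% threshold, so Yuki is not a related party to Ironwood Pharma AG.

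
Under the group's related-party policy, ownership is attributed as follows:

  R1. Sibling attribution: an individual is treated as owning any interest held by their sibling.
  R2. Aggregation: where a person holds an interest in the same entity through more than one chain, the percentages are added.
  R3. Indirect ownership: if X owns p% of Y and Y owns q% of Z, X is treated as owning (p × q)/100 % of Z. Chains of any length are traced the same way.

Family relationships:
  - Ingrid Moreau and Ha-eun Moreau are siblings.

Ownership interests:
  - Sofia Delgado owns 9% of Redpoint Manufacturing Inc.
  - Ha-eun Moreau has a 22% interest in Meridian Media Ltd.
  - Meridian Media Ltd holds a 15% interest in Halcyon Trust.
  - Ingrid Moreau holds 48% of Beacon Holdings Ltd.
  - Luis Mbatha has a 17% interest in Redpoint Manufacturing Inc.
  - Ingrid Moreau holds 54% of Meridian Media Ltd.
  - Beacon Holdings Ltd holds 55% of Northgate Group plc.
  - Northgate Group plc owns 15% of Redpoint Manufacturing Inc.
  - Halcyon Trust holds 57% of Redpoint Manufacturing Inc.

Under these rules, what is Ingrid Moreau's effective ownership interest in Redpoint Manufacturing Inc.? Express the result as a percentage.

By sibling attribution (R1), Ingrid Moreau is treated as also owning Ha-eun Moreau's interest in Meridian Media Ltd, giving 54% + 22% = 76%.
Chain via Beacon Holdings Ltd → Northgate Group plc (R3): 48% × 55% × 15% = 3.96% of Redpoint Manufacturing Inc.
Chain via Meridian Media Ltd → Halcyon Trust (R3): 76% × 15% × 57% = 6.498% of Redpoint Manufacturing Inc.
Aggregating (R2): 3.96% + 6.498% = 10.458%.

10.458%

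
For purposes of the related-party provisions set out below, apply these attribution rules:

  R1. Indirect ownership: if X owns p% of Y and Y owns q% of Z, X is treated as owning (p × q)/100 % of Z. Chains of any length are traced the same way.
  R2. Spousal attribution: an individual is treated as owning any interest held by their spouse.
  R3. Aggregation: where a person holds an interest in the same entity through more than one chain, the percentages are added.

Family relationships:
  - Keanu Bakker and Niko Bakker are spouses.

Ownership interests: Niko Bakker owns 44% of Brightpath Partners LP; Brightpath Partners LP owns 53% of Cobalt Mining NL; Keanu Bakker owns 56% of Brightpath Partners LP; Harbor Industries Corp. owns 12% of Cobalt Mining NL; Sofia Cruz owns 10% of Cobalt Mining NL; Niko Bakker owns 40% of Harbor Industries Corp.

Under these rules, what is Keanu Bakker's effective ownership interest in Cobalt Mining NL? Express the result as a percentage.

By spousal attribution (R2), Keanu Bakker is treated as also owning Niko Bakker's interest in Brightpath Partners LP, giving 56% + 44% = 100%.
By spousal attribution (R2), Keanu Bakker is treated as owning Niko Bakker's 40% interest in Harbor Industries Corp.
Chain via Brightpath Partners LP (R1): 100% × 53% = 53% of Cobalt Mining NL.
Chain via Harbor Industries Corp. (R1): 40% × 12% = 4.8% of Cobalt Mining NL.
Aggregating (R3): 53% + 4.8% = 57.8%.

57.8%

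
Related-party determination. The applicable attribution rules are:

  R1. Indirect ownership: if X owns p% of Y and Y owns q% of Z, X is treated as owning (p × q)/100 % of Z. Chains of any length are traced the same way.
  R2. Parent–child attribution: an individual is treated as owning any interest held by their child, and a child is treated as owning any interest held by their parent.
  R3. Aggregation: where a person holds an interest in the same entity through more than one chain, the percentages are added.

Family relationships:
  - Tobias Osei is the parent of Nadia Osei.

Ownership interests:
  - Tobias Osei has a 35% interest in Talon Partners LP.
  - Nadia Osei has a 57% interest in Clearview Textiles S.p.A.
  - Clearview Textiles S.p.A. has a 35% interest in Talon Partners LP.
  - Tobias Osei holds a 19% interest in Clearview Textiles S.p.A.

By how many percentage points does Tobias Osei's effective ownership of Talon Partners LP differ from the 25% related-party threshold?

36.6

By parent–child attribution (R2), Tobias Osei is treated as also owning Nadia Osei's interest in Clearview Textiles S.p.A, giving 19% + 57% = 76%.
Chain via Clearview Textiles S.p.A. (R1): 76% × 35% = 26.6% of Talon Partners LP.
Direct interest in Talon Partners LP: 35%.
Aggregating (R3): 26.6% + 35% = 61.6%.
61.6% exceeds the 25% threshold by 36.6 percentage points.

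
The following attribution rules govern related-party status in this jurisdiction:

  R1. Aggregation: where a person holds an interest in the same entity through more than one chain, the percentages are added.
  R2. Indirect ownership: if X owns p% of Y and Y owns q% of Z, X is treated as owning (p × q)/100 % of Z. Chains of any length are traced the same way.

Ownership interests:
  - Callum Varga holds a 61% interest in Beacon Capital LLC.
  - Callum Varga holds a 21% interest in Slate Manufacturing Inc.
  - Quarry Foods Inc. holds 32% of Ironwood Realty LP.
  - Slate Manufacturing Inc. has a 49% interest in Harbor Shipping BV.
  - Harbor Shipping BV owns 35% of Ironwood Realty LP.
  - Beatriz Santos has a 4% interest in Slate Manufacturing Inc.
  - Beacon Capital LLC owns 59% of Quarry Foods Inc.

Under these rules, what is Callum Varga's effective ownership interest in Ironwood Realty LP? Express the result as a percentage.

15.1183%

Chain via Beacon Capital LLC → Quarry Foods Inc. (R2): 61% × 59% × 32% = 11.5168% of Ironwood Realty LP.
Chain via Slate Manufacturing Inc. → Harbor Shipping BV (R2): 21% × 49% × 35% = 3.6015% of Ironwood Realty LP.
Aggregating (R1): 11.5168% + 3.6015% = 15.1183%.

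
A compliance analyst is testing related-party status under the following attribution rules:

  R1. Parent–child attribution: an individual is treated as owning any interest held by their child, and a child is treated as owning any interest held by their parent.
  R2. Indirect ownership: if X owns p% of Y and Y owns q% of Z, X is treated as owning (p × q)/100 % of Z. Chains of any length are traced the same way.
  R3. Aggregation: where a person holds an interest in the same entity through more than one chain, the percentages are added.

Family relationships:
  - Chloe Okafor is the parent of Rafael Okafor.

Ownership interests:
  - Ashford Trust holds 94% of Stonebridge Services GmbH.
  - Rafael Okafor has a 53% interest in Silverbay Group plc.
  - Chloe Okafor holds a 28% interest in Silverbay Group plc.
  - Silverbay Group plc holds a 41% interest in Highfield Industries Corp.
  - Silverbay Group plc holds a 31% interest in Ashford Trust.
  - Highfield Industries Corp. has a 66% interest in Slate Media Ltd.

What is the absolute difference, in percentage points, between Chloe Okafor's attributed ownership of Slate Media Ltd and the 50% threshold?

28.0814

By parent–child attribution (R1), Chloe Okafor is treated as also owning Rafael Okafor's interest in Silverbay Group plc, giving 28% + 53% = 81%.
Chain via Silverbay Group plc → Highfield Industries Corp. (R2): 81% × 41% × 66% = 21.9186% of Slate Media Ltd.
21.9186% falls short of the 50% threshold by 28.0814 percentage points.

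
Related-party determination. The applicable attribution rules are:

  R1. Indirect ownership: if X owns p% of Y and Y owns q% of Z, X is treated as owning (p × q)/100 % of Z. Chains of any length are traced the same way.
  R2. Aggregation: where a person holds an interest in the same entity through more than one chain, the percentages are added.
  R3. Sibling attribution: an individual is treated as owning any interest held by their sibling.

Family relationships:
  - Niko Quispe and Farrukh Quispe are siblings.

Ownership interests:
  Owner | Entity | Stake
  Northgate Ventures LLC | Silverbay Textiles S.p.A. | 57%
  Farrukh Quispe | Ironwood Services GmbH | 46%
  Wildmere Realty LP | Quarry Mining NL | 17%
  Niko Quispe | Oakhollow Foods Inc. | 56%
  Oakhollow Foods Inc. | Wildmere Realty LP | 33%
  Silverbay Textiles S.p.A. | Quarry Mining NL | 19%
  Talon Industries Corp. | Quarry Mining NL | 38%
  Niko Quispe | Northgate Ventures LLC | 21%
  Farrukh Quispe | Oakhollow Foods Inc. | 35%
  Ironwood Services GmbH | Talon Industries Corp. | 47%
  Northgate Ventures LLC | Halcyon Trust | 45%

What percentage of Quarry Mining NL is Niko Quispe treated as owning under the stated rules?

By sibling attribution (R3), Niko Quispe is treated as also owning Farrukh Quispe's interest in Oakhollow Foods Inc, giving 56% + 35% = 91%.
By sibling attribution (R3), Niko Quispe is treated as owning Farrukh Quispe's 46% interest in Ironwood Services GmbH.
Chain via Northgate Ventures LLC → Silverbay Textiles S.p.A. (R1): 21% × 57% × 19% = 2.2743% of Quarry Mining NL.
Chain via Oakhollow Foods Inc. → Wildmere Realty LP (R1): 91% × 33% × 17% = 5.1051% of Quarry Mining NL.
Chain via Ironwood Services GmbH → Talon Industries Corp. (R1): 46% × 47% × 38% = 8.2156% of Quarry Mining NL.
Aggregating (R2): 2.2743% + 5.1051% + 8.2156% = 15.595%.

15.595%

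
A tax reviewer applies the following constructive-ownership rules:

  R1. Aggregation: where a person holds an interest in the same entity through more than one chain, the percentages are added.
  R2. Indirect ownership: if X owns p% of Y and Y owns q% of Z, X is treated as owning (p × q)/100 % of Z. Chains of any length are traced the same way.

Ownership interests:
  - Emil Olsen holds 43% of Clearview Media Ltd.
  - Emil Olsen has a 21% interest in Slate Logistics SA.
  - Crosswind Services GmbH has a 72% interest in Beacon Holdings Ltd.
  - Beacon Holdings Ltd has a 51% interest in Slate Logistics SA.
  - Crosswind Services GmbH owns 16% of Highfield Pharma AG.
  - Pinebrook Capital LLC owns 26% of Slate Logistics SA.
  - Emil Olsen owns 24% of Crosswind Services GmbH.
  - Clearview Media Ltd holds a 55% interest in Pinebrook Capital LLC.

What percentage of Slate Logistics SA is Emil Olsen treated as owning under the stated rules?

35.9618%

Chain via Crosswind Services GmbH → Beacon Holdings Ltd (R2): 24% × 72% × 51% = 8.8128% of Slate Logistics SA.
Chain via Clearview Media Ltd → Pinebrook Capital LLC (R2): 43% × 55% × 26% = 6.149% of Slate Logistics SA.
Direct interest in Slate Logistics SA: 21%.
Aggregating (R1): 8.8128% + 6.149% + 21% = 35.9618%.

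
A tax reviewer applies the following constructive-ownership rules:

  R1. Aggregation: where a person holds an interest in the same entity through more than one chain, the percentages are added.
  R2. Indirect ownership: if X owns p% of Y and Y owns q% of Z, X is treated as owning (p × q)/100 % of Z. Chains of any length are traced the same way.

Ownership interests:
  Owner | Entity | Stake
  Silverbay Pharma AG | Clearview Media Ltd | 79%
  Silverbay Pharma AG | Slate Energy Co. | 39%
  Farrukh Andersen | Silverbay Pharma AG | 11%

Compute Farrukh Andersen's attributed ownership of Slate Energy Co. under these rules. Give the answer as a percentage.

Chain via Silverbay Pharma AG (R2): 11% × 39% = 4.29% of Slate Energy Co.

4.29%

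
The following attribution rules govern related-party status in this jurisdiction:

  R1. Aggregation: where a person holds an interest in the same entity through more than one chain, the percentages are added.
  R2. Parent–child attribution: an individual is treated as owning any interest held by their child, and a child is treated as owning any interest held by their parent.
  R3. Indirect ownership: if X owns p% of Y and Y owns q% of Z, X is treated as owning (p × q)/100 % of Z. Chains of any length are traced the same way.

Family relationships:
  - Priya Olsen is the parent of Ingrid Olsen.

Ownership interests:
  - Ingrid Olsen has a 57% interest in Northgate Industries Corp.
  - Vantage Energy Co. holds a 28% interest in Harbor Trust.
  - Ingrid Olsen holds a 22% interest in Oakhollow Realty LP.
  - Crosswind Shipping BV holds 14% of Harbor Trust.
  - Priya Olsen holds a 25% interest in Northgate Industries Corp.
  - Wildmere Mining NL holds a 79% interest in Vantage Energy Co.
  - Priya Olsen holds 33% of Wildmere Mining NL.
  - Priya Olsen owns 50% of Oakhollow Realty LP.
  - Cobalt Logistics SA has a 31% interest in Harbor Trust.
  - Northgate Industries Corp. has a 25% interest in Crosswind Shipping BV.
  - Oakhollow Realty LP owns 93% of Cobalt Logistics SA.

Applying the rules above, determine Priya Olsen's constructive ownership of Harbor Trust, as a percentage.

By parent–child attribution (R2), Priya Olsen is treated as also owning Ingrid Olsen's interest in Oakhollow Realty LP, giving 50% + 22% = 72%.
By parent–child attribution (R2), Priya Olsen is treated as also owning Ingrid Olsen's interest in Northgate Industries Corp, giving 25% + 57% = 82%.
Chain via Oakhollow Realty LP → Cobalt Logistics SA (R3): 72% × 93% × 31% = 20.7576% of Harbor Trust.
Chain via Northgate Industries Corp. → Crosswind Shipping BV (R3): 82% × 25% × 14% = 2.87% of Harbor Trust.
Chain via Wildmere Mining NL → Vantage Energy Co. (R3): 33% × 79% × 28% = 7.2996% of Harbor Trust.
Aggregating (R1): 20.7576% + 2.87% + 7.2996% = 30.9272%.

30.9272%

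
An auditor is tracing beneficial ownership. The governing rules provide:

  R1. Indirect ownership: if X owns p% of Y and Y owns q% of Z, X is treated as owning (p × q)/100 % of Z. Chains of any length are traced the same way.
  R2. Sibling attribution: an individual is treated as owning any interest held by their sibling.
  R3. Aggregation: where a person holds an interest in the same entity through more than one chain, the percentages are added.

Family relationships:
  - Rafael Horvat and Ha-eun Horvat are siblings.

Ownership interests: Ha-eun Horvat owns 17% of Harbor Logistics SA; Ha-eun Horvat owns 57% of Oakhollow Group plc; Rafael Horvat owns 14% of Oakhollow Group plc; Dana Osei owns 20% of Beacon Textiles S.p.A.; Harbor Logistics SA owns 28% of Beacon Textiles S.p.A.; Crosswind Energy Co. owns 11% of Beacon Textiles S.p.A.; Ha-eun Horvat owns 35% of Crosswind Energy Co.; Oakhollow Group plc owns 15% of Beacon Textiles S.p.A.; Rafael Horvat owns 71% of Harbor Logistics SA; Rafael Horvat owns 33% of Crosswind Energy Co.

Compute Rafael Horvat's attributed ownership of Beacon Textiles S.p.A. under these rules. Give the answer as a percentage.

42.77%

By sibling attribution (R2), Rafael Horvat is treated as also owning Ha-eun Horvat's interest in Crosswind Energy Co, giving 33% + 35% = 68%.
By sibling attribution (R2), Rafael Horvat is treated as also owning Ha-eun Horvat's interest in Harbor Logistics SA, giving 71% + 17% = 88%.
By sibling attribution (R2), Rafael Horvat is treated as also owning Ha-eun Horvat's interest in Oakhollow Group plc, giving 14% + 57% = 71%.
Chain via Crosswind Energy Co. (R1): 68% × 11% = 7.48% of Beacon Textiles S.p.A.
Chain via Harbor Logistics SA (R1): 88% × 28% = 24.64% of Beacon Textiles S.p.A.
Chain via Oakhollow Group plc (R1): 71% × 15% = 10.65% of Beacon Textiles S.p.A.
Aggregating (R3): 7.48% + 24.64% + 10.65% = 42.77%.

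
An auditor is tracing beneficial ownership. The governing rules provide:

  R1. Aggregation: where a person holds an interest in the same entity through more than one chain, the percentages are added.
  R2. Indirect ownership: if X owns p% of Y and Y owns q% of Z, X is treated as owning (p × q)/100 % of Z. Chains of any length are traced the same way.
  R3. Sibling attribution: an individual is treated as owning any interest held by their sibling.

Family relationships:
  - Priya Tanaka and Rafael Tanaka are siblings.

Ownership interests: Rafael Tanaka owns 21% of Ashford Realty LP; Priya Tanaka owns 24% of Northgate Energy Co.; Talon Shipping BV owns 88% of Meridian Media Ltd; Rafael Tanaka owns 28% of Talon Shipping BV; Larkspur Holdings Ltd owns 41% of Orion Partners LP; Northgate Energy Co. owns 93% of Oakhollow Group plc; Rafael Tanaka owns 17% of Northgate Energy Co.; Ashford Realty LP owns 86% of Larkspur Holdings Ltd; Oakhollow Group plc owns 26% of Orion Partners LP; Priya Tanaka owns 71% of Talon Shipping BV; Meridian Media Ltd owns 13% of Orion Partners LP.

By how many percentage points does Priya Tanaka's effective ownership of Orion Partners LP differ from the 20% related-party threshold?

By sibling attribution (R3), Priya Tanaka is treated as also owning Rafael Tanaka's interest in Northgate Energy Co, giving 24% + 17% = 41%.
By sibling attribution (R3), Priya Tanaka is treated as also owning Rafael Tanaka's interest in Talon Shipping BV, giving 71% + 28% = 99%.
By sibling attribution (R3), Priya Tanaka is treated as owning Rafael Tanaka's 21% interest in Ashford Realty LP.
Chain via Northgate Energy Co. → Oakhollow Group plc (R2): 41% × 93% × 26% = 9.9138% of Orion Partners LP.
Chain via Talon Shipping BV → Meridian Media Ltd (R2): 99% × 88% × 13% = 11.3256% of Orion Partners LP.
Chain via Ashford Realty LP → Larkspur Holdings Ltd (R2): 21% × 86% × 41% = 7.4046% of Orion Partners LP.
Aggregating (R1): 9.9138% + 11.3256% + 7.4046% = 28.644%.
28.644% exceeds the 20% threshold by 8.644 percentage points.

8.644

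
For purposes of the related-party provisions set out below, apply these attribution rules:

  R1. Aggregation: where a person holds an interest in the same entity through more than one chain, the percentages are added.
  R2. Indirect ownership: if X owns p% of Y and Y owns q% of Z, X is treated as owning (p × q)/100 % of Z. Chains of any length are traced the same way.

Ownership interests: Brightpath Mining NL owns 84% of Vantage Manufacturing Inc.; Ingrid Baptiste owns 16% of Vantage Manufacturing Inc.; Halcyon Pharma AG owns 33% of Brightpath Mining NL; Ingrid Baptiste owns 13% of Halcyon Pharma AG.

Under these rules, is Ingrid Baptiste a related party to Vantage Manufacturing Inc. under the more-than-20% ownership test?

No

Chain via Halcyon Pharma AG → Brightpath Mining NL (R2): 13% × 33% × 84% = 3.6036% of Vantage Manufacturing Inc.
Direct interest in Vantage Manufacturing Inc: 16%.
Aggregating (R1): 3.6036% + 16% = 19.6036%.
19.6036% does not exceed the 20% threshold, so Ingrid is not a related party to Vantage Manufacturing Inc.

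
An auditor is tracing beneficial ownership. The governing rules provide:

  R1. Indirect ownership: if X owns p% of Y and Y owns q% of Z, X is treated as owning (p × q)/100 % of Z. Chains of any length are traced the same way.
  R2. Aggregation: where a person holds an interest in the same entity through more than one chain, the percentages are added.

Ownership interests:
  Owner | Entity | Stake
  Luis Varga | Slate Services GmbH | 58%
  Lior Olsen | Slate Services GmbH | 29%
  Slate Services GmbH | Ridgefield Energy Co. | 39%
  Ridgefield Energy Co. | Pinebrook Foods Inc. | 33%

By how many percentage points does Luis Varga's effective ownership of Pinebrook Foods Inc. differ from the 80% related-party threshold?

72.5354

Chain via Slate Services GmbH → Ridgefield Energy Co. (R1): 58% × 39% × 33% = 7.4646% of Pinebrook Foods Inc.
7.4646% falls short of the 80% threshold by 72.5354 percentage points.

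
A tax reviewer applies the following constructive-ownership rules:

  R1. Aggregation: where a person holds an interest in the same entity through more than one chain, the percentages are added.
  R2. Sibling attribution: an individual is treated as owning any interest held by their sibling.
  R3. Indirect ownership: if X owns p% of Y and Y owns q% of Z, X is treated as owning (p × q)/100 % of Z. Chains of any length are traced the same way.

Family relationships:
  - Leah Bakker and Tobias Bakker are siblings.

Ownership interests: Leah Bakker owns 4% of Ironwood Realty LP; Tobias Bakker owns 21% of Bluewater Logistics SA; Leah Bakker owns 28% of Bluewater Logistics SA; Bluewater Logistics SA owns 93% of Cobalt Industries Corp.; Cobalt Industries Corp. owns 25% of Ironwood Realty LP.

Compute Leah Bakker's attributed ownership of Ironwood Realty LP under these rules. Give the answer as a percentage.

15.3925%

By sibling attribution (R2), Leah Bakker is treated as also owning Tobias Bakker's interest in Bluewater Logistics SA, giving 28% + 21% = 49%.
Chain via Bluewater Logistics SA → Cobalt Industries Corp. (R3): 49% × 93% × 25% = 11.3925% of Ironwood Realty LP.
Direct interest in Ironwood Realty LP: 4%.
Aggregating (R1): 11.3925% + 4% = 15.3925%.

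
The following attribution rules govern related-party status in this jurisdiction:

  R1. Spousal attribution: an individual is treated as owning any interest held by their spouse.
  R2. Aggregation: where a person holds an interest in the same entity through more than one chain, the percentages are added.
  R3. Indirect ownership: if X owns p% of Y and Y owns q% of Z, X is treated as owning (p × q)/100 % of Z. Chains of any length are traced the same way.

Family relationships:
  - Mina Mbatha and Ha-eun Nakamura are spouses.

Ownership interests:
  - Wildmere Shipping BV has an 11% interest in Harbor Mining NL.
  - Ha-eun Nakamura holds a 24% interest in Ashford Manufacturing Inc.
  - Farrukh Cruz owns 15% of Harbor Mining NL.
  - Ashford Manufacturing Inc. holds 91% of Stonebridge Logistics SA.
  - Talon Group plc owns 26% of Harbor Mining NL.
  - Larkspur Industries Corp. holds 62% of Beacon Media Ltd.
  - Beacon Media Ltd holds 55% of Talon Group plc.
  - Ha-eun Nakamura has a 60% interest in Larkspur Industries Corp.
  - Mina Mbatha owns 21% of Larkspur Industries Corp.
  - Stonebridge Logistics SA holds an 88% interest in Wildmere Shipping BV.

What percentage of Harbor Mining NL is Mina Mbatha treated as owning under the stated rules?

9.295572%

By spousal attribution (R1), Mina Mbatha is treated as also owning Ha-eun Nakamura's interest in Larkspur Industries Corp, giving 21% + 60% = 81%.
By spousal attribution (R1), Mina Mbatha is treated as owning Ha-eun Nakamura's 24% interest in Ashford Manufacturing Inc.
Chain via Larkspur Industries Corp. → Beacon Media Ltd → Talon Group plc (R3): 81% × 62% × 55% × 26% = 7.18146% of Harbor Mining NL.
Chain via Ashford Manufacturing Inc. → Stonebridge Logistics SA → Wildmere Shipping BV (R3): 24% × 91% × 88% × 11% = 2.114112% of Harbor Mining NL.
Aggregating (R2): 7.18146% + 2.114112% = 9.295572%.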